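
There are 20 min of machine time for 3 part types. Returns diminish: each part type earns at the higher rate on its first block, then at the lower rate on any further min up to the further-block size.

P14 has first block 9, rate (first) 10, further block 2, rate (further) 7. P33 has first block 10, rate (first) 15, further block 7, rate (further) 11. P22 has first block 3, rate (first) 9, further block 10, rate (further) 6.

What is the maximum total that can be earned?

Order all 6 blocks by rate: P33/T1 15 > P33/T2 11 > P14/T1 10 > P22/T1 9 > P14/T2 7 > P22/T2 6.
Fill P33 T1 block (10 at 15) ; 10 left.
Fill P33 T2 block (7 at 11) ; 3 left.
3 remain; put them into P14 T1 at 10.
Total = 15×10 + 11×7 + 10×3 = 257.

257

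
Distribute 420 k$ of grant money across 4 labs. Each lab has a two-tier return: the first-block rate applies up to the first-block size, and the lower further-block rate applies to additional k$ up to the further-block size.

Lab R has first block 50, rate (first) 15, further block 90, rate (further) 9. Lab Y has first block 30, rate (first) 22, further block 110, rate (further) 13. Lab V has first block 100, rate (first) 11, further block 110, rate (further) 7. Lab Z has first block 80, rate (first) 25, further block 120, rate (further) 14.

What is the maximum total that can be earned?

6850

Treat each block as its own option and order by rate: Lab Z/T1 25 > Lab Y/T1 22 > Lab R/T1 15 > Lab Z/T2 14 > Lab Y/T2 13 > Lab V/T1 11 > Lab R/T2 9 > Lab V/T2 7.
Lab Z/T1 (25): +80 ; 340 left.
Lab Y T1 at 22: fill all 30 ; 310 left.
Lab R/T1 (15): +50 ; 260 left.
Lab Z T2 at 14: fill all 120 ; 140 left.
Fill Lab Y T2 block (110 at 13) ; 30 left.
Lab V/T1: +30 of 100 at 11; pool empty.
Total = 25×80 + 22×30 + 15×50 + 14×120 + 13×110 + 11×30 = 6850.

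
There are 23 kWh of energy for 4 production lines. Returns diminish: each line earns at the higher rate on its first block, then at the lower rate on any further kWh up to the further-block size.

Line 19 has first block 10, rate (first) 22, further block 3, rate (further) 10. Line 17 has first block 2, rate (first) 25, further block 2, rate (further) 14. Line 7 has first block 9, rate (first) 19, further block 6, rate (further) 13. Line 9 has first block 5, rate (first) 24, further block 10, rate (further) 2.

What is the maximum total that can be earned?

Rank every tier by rate: Line 17/first 25 > Line 9/first 24 > Line 19/first 22 > Line 7/first 19 > Line 17/second 14 > Line 7/second 13 > Line 19/second 10 > Line 9/second 2.
Line 17/first (25): +2 ; 21 left.
Fill Line 9 first block (5 at 24) ; 16 left.
Line 19 first at 22: fill all 10 ; 6 left.
Line 7/first: +6 of 9 at 19; pool empty.
Total = 25×2 + 24×5 + 22×10 + 19×6 = 504.

504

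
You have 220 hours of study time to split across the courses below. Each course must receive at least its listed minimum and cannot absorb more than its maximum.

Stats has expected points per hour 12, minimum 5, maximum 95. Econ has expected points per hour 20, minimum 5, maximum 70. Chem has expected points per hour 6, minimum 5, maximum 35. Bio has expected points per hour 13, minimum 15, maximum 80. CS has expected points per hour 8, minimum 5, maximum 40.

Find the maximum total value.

3230

Meeting every minimum uses 5+5+5+15+5 = 35 hours, leaving 185.
Highest expected points per hour first: Econ 20 > Bio 13 > Stats 12 > CS 8 > Chem 6.
Econ takes 65 more to reach its cap of 70 ; 120 left.
Give Bio 65 more to hit its cap of 80 ; 55 left.
Only 55 left; Stats takes them to reach 60.
Total = 12×60 + 20×70 + 6×5 + 13×80 + 8×5 = 3230.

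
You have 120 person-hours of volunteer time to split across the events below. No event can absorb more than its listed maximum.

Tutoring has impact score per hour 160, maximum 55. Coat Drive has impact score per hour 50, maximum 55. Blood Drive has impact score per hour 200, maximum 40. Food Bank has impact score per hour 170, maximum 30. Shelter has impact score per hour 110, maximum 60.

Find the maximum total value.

21100

Highest impact score per hour first: Blood Drive 200 > Food Bank 170 > Tutoring 160 > Shelter 110 > Coat Drive 50.
Blood Drive: +40 to 40 (cap) — 80 left.
Give Food Bank 30 to hit its cap of 30 — 50 left.
Tutoring: +50 (room for 55) → 50. Pool exhausted.
Total = 160×50 + 200×40 + 170×30 = 21100.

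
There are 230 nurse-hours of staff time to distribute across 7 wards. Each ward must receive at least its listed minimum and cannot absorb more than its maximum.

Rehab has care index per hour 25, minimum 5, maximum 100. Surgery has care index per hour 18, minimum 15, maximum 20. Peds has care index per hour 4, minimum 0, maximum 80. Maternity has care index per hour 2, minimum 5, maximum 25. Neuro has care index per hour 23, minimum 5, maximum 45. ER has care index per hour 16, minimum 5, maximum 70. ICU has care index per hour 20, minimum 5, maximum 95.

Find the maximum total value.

5095

Meeting every minimum uses 5+15+0+5+5+5+5 = 40 nurse-hours, leaving 190.
Highest care index per hour first: Rehab 25 > Neuro 23 > ICU 20 > Surgery 18 > ER 16 > Peds 4 > Maternity 2.
Give Rehab 95 more to hit its cap of 100 ; 95 left.
Give Neuro 40 more to hit its cap of 45 ; 55 left.
ICU: +55 (room for 90) → 60. Pool exhausted.
Total = 25×100 + 18×15 + 2×5 + 23×45 + 16×5 + 20×60 = 5095.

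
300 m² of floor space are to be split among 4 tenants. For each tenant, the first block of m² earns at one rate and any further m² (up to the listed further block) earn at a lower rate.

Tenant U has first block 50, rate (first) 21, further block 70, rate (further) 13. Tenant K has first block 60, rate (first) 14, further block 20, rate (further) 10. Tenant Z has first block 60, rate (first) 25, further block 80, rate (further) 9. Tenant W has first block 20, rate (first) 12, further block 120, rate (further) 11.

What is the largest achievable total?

Order all 8 blocks by rate: Tenant Z/tier1 25 > Tenant U/tier1 21 > Tenant K/tier1 14 > Tenant U/tier2 13 > Tenant W/tier1 12 > Tenant W/tier2 11 > Tenant K/tier2 10 > Tenant Z/tier2 9.
Tenant Z tier1 at 25: fill all 60 → 240 left.
Tenant U tier1 at 21: fill all 50 → 190 left.
Tenant K/tier1 (14): +60 → 130 left.
Tenant U/tier2 (13): +70 → 60 left.
Tenant W tier1 at 12: fill all 20 → 40 left.
Tenant W tier2 at 11: only 40 left, fill 40.
Total = 25×60 + 21×50 + 14×60 + 13×70 + 12×20 + 11×40 = 4980.

4980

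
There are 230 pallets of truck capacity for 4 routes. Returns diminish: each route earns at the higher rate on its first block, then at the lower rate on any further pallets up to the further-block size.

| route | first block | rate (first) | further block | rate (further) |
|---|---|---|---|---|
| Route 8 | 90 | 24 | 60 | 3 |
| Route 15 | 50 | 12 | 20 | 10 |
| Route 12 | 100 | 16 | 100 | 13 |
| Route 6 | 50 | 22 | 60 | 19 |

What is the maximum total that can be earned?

Treat each block as its own option and order by rate: Route 8/first 24 > Route 6/first 22 > Route 6/second 19 > Route 12/first 16 > Route 12/second 13 > Route 15/first 12 > Route 15/second 10 > Route 8/second 3.
Route 8/first (24): +90 → 140 left.
Route 6/first (22): +50 → 90 left.
Route 6 second at 19: fill all 60 → 30 left.
30 remain; put them into Route 12 first at 16.
Total = 24×90 + 22×50 + 19×60 + 16×30 = 4880.

4880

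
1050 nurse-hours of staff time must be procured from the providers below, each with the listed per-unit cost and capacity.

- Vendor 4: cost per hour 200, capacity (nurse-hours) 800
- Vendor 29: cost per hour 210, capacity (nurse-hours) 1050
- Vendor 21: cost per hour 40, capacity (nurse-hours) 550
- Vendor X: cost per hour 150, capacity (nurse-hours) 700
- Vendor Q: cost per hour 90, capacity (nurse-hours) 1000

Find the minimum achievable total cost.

67000

Cheapest first:
Take 550 from Vendor 21 at 40 ; need 500 more.
Vendor Q at 90: take 500 of its 1000 ; requirement met.
Vendor X, Vendor 4, Vendor 29: unused.
Cost = 550×40 + 500×90 = 67000.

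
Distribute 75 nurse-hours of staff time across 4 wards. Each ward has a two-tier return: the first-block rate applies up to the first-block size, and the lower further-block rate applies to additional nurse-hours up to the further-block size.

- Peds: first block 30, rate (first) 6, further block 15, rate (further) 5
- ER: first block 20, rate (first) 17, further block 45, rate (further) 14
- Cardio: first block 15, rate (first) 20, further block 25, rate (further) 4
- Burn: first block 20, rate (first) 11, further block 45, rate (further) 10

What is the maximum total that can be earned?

1200

Order all 8 blocks by rate: Cardio/T1 20 > ER/T1 17 > ER/T2 14 > Burn/T1 11 > Burn/T2 10 > Peds/T1 6 > Peds/T2 5 > Cardio/T2 4.
Cardio T1 at 20: fill all 15 ; 60 left.
Fill ER T1 block (20 at 17) ; 40 left.
ER T2 at 14: only 40 left, fill 40.
Total = 20×15 + 17×20 + 14×40 = 1200.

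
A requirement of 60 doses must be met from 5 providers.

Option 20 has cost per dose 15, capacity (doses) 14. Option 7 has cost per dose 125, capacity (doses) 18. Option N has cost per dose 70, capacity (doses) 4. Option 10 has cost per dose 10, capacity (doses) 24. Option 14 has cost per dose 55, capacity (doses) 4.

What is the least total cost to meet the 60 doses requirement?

Fill from the cheapest provider first.
Option 10 at 10: take all 24 doses → 36 still needed.
Option 20 (15): use full 14 → 22 doses to go.
Option 14 at 55: take all 4 doses → 18 still needed.
Option N (70): use full 4 → 14 doses to go.
Option 7 at 125: take 14 of its 18 → requirement met.
Cost = 24×10 + 14×15 + 4×55 + 4×70 + 14×125 = 2700.

2700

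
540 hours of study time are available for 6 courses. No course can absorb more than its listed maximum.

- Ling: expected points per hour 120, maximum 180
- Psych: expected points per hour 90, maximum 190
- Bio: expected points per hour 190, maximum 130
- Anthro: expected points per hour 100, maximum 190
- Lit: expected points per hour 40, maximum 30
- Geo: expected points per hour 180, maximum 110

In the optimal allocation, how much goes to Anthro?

Order the courses by expected points per hour: Bio 190 > Geo 180 > Ling 120 > Anthro 100 > Psych 90 > Lit 40.
Give Bio 130 to hit its cap of 130 — 410 left.
Geo takes 110 to reach its cap of 110 — 300 left.
Give Ling 180 to hit its cap of 180 — 120 left.
Only 120 left; Anthro takes them to reach 120.

120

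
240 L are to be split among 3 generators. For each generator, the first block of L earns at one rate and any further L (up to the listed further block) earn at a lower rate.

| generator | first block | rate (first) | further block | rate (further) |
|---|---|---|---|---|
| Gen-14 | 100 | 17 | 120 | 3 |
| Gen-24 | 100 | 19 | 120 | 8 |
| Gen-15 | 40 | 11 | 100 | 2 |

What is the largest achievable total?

Rank every tier by rate: Gen-24/tier1 19 > Gen-14/tier1 17 > Gen-15/tier1 11 > Gen-24/tier2 8 > Gen-14/tier2 3 > Gen-15/tier2 2.
Gen-24 tier1 at 19: fill all 100 ; 140 left.
Gen-14 tier1 at 17: fill all 100 ; 40 left.
Gen-15 tier1 at 11: fill all 40 ; 0 left.
Total = 19×100 + 17×100 + 11×40 = 4040.

4040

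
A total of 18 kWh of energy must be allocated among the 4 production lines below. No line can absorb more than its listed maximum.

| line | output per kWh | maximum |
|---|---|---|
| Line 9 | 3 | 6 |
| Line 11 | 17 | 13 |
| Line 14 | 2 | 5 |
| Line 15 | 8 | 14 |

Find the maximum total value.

Rank by output per kWh: Line 11 17 > Line 15 8 > Line 9 3 > Line 14 2.
Line 11: +13 to 13 (cap) → 5 left.
Only 5 left; Line 15 takes them to reach 5.
Total = 17×13 + 8×5 = 261.

261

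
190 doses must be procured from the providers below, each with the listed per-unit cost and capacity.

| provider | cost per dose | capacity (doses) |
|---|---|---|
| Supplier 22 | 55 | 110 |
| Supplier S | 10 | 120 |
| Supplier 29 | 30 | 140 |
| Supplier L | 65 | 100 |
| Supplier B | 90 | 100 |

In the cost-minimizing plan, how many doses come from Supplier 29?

70

Fill from the cheapest provider first.
Take 120 from Supplier S at 10 ; need 70 more.
Supplier 29 at 30: take 70 of its 140 ; requirement met.
Supplier 22, Supplier L, Supplier B: unused.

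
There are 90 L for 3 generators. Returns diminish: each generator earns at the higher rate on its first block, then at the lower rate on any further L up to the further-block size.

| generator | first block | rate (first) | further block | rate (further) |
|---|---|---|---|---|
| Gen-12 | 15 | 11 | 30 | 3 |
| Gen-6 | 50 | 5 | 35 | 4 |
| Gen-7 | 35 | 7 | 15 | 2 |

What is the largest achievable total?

Treat each block as its own option and order by rate: Gen-12/T1 11 > Gen-7/T1 7 > Gen-6/T1 5 > Gen-6/T2 4 > Gen-12/T2 3 > Gen-7/T2 2.
Gen-12/T1 (11): +15 ; 75 left.
Fill Gen-7 T1 block (35 at 7) ; 40 left.
40 remain; put them into Gen-6 T1 at 5.
Total = 11×15 + 7×35 + 5×40 = 610.

610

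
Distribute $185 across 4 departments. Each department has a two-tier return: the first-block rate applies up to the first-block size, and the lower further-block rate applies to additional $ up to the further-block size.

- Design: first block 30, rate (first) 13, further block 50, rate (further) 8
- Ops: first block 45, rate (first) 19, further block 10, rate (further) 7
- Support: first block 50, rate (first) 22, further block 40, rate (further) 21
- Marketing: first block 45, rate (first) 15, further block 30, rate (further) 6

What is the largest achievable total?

3535

Treat each block as its own option and order by rate: Support/tier1 22 > Support/tier2 21 > Ops/tier1 19 > Marketing/tier1 15 > Design/tier1 13 > Design/tier2 8 > Ops/tier2 7 > Marketing/tier2 6.
Support tier1 at 22: fill all 50 → 135 left.
Support/tier2 (21): +40 → 95 left.
Fill Ops tier1 block (45 at 19) → 50 left.
Marketing tier1 at 15: fill all 45 → 5 left.
Design/tier1: +5 of 30 at 13; pool empty.
Total = 22×50 + 21×40 + 19×45 + 15×45 + 13×5 = 3535.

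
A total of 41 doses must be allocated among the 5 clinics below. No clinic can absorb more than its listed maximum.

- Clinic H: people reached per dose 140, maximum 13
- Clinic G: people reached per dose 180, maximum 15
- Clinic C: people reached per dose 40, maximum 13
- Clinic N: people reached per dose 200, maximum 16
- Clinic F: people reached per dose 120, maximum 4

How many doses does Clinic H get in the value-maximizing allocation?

10

Order the clinics by people reached per dose: Clinic N 200 > Clinic G 180 > Clinic H 140 > Clinic F 120 > Clinic C 40.
Give Clinic N 16 to hit its cap of 16 — 25 left.
Clinic G takes 15 to reach its cap of 15 — 10 left.
Clinic H has room for 13 but only 10 remain, so it gets 10.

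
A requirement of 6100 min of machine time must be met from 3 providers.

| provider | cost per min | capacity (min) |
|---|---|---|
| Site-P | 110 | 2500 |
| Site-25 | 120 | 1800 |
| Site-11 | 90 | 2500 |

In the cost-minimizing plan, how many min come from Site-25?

1100

Cheapest first:
Site-11 at 90: take all 2500 min — 3600 still needed.
Take 2500 from Site-P at 110 — need 1100 more.
Take 1100 from Site-25 at 120 to finish.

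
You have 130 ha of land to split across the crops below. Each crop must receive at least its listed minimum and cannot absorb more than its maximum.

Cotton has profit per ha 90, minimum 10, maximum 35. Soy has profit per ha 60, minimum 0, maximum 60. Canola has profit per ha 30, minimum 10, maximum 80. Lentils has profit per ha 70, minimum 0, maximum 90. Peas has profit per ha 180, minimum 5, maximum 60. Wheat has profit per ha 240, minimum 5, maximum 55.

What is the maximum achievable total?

24300

Meeting every minimum uses 10+0+10+0+5+5 = 30 ha, leaving 100.
Highest profit per ha first: Wheat 240 > Peas 180 > Cotton 90 > Lentils 70 > Soy 60 > Canola 30.
Wheat: +50 to 55 (cap) → 50 left.
Peas has room for 55 more but only 50 remain, so it gets 55.
Total = 90×10 + 30×10 + 180×55 + 240×55 = 24300.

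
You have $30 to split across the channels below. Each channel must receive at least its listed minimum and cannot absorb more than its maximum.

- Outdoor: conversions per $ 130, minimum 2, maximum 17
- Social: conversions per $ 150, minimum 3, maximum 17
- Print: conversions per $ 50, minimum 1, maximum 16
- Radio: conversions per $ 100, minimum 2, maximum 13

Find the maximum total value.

Meeting every minimum uses 2+3+1+2 = 8 $, leaving 22.
Rank by conversions per $: Social 150 > Outdoor 130 > Radio 100 > Print 50.
Give Social 14 more to hit its cap of 17 → 8 left.
Outdoor has room for 15 more but only 8 remain, so it gets 10.
Total = 130×10 + 150×17 + 50×1 + 100×2 = 4100.

4100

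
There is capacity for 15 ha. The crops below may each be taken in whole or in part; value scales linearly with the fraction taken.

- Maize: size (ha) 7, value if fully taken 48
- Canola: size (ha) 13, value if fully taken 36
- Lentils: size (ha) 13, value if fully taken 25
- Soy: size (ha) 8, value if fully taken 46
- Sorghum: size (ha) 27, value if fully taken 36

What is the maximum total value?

Sort by value density: Maize 48/7≈6.86, Soy 46/8≈5.75, Canola 36/13≈2.77, Lentils 25/13≈1.92, Sorghum 36/27≈1.33.
Maize: take in full, 7 ha for value 48 ; 8 left.
All 8 ha of Soy fit (value 46) ; 0 remain.
Total value = 94.

94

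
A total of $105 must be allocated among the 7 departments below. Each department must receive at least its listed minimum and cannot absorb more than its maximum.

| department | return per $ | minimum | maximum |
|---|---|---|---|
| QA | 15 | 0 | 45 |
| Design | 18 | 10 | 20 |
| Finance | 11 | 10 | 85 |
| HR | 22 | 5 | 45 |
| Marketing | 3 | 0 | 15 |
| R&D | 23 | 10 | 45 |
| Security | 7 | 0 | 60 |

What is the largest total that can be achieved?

Meeting every minimum uses 0+10+10+5+0+10+0 = 35 $, leaving 70.
Rank by return per $: R&D 23 > HR 22 > Design 18 > QA 15 > Finance 11 > Security 7 > Marketing 3.
Give R&D 35 more to hit its cap of 45 → 35 left.
Only 35 left; HR takes them to reach 40.
Total = 18×10 + 11×10 + 22×40 + 23×45 = 2205.

2205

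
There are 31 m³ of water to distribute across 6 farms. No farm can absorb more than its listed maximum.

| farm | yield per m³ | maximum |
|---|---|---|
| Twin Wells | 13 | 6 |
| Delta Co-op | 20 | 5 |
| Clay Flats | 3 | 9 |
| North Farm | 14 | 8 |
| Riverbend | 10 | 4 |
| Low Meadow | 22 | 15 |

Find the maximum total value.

581

Order the farms by yield per m³: Low Meadow 22 > Delta Co-op 20 > North Farm 14 > Twin Wells 13 > Riverbend 10 > Clay Flats 3.
Low Meadow: +15 to 15 (cap) ; 16 left.
Delta Co-op: +5 to 5 (cap) ; 11 left.
Give North Farm 8 to hit its cap of 8 ; 3 left.
Only 3 left; Twin Wells takes them to reach 3.
Total = 13×3 + 20×5 + 14×8 + 22×15 = 581.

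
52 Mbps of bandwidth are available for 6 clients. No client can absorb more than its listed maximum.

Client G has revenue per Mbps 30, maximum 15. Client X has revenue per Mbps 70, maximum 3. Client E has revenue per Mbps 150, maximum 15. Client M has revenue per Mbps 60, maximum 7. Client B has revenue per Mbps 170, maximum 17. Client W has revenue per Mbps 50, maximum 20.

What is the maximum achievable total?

6270

Highest revenue per Mbps first: Client B 170 > Client E 150 > Client X 70 > Client M 60 > Client W 50 > Client G 30.
Give Client B 17 to hit its cap of 17 — 35 left.
Client E: +15 to 15 (cap) — 20 left.
Client X takes 3 to reach its cap of 3 — 17 left.
Give Client M 7 to hit its cap of 7 — 10 left.
Only 10 left; Client W takes them to reach 10.
Total = 70×3 + 150×15 + 60×7 + 170×17 + 50×10 = 6270.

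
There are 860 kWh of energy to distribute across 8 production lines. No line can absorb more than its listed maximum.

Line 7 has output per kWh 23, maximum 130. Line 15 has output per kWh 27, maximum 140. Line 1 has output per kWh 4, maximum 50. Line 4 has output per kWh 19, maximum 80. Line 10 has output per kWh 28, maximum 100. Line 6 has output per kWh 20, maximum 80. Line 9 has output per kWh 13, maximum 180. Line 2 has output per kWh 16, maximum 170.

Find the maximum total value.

Order the production lines by output per kWh: Line 10 28 > Line 15 27 > Line 7 23 > Line 6 20 > Line 4 19 > Line 2 16 > Line 9 13 > Line 1 4.
Give Line 10 100 to hit its cap of 100 — 760 left.
Line 15: +140 to 140 (cap) — 620 left.
Line 7 takes 130 to reach its cap of 130 — 490 left.
Line 6 takes 80 to reach its cap of 80 — 410 left.
Give Line 4 80 to hit its cap of 80 — 330 left.
Line 2: +170 to 170 (cap) — 160 left.
Only 160 left; Line 9 takes them to reach 160.
Total = 23×130 + 27×140 + 19×80 + 28×100 + 20×80 + 13×160 + 16×170 = 17490.

17490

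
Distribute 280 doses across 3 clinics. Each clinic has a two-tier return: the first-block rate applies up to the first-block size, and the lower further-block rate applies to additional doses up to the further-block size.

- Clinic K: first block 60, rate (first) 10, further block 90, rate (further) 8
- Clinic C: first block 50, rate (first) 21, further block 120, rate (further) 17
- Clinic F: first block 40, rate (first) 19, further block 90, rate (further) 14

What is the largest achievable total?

4830

Order all 6 blocks by rate: Clinic C/first 21 > Clinic F/first 19 > Clinic C/second 17 > Clinic F/second 14 > Clinic K/first 10 > Clinic K/second 8.
Clinic C first at 21: fill all 50 ; 230 left.
Fill Clinic F first block (40 at 19) ; 190 left.
Clinic C second at 17: fill all 120 ; 70 left.
Clinic F second at 14: only 70 left, fill 70.
Total = 21×50 + 19×40 + 17×120 + 14×70 = 4830.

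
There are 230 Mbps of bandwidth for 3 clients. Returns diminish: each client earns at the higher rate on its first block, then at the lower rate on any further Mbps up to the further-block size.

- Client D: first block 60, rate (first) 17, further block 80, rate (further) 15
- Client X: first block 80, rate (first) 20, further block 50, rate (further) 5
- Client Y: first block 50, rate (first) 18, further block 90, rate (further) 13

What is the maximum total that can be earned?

4120

Rank every tier by rate: Client X/first 20 > Client Y/first 18 > Client D/first 17 > Client D/second 15 > Client Y/second 13 > Client X/second 5.
Client X first at 20: fill all 80 ; 150 left.
Fill Client Y first block (50 at 18) ; 100 left.
Client D/first (17): +60 ; 40 left.
40 remain; put them into Client D second at 15.
Total = 20×80 + 18×50 + 17×60 + 15×40 = 4120.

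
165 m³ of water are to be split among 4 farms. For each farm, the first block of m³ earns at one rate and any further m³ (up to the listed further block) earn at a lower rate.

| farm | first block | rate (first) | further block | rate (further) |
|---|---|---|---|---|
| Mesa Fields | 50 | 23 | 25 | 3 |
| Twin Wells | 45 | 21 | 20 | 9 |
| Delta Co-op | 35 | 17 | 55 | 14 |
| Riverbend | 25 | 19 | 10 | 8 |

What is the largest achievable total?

Order all 8 blocks by rate: Mesa Fields/first 23 > Twin Wells/first 21 > Riverbend/first 19 > Delta Co-op/first 17 > Delta Co-op/second 14 > Twin Wells/second 9 > Riverbend/second 8 > Mesa Fields/second 3.
Mesa Fields/first (23): +50 — 115 left.
Fill Twin Wells first block (45 at 21) — 70 left.
Fill Riverbend first block (25 at 19) — 45 left.
Delta Co-op/first (17): +35 — 10 left.
Delta Co-op second at 14: only 10 left, fill 10.
Total = 23×50 + 21×45 + 19×25 + 17×35 + 14×10 = 3305.

3305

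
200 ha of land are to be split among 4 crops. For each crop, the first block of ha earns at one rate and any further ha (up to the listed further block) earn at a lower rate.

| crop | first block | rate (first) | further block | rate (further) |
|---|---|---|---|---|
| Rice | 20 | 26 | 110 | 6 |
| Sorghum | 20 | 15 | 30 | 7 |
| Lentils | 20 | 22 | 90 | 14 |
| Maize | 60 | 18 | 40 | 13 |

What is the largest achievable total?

3460

Rank every tier by rate: Rice/tier1 26 > Lentils/tier1 22 > Maize/tier1 18 > Sorghum/tier1 15 > Lentils/tier2 14 > Maize/tier2 13 > Sorghum/tier2 7 > Rice/tier2 6.
Fill Rice tier1 block (20 at 26) → 180 left.
Lentils/tier1 (22): +20 → 160 left.
Maize/tier1 (18): +60 → 100 left.
Sorghum/tier1 (15): +20 → 80 left.
Lentils tier2 at 14: only 80 left, fill 80.
Total = 26×20 + 22×20 + 18×60 + 15×20 + 14×80 = 3460.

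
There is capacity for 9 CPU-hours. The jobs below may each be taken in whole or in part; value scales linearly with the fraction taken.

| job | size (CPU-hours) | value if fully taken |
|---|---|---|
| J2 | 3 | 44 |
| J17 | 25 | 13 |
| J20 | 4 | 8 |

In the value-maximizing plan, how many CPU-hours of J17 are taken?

2

Best value per unit of size first: J2 44/3≈14.7, J20 8/4≈2, J17 13/25≈0.52.
J2: take in full, 3 CPU-hours for value 44 — 6 left.
Take all of J20 (4 CPU-hours, value 8) — 2 CPU-hours left.
Fill the last 2 CPU-hours with part of J17: 2/25 of it earns 1.04.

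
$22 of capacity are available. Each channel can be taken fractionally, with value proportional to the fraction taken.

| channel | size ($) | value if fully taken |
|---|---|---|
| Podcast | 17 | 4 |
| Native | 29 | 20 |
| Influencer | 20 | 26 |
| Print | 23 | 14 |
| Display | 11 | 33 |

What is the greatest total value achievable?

47.3

Sort by value density: Display 33/11≈3, Influencer 26/20≈1.3, Native 20/29≈0.69, Print 14/23≈0.609, Podcast 4/17≈0.235.
Display: take in full, 11 $ for value 33 ; 11 left.
Only 11 $ remain; take 11/20 of Influencer for value 26×11/20 = 14.3.
Total value = 47.3.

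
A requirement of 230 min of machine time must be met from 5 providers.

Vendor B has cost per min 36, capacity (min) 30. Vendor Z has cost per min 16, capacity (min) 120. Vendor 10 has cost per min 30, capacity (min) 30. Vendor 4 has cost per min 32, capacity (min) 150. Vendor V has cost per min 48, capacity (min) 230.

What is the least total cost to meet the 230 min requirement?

5380

Use providers in increasing cost order.
Vendor Z at 16: take all 120 min ; 110 still needed.
Vendor 10 (30): use full 30 ; 80 min to go.
Vendor 4 (32): take the remaining 80 ; done.
Vendor B, Vendor V: unused.
Cost = 120×16 + 30×30 + 80×32 = 5380.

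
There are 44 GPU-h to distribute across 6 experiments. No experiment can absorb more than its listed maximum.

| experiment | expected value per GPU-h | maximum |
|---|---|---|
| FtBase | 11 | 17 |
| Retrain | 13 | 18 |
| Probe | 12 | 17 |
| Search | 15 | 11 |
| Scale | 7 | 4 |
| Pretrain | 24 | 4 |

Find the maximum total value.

627

Highest expected value per GPU-h first: Pretrain 24 > Search 15 > Retrain 13 > Probe 12 > FtBase 11 > Scale 7.
Give Pretrain 4 to hit its cap of 4 — 40 left.
Give Search 11 to hit its cap of 11 — 29 left.
Retrain takes 18 to reach its cap of 18 — 11 left.
Only 11 left; Probe takes them to reach 11.
Total = 13×18 + 12×11 + 15×11 + 24×4 = 627.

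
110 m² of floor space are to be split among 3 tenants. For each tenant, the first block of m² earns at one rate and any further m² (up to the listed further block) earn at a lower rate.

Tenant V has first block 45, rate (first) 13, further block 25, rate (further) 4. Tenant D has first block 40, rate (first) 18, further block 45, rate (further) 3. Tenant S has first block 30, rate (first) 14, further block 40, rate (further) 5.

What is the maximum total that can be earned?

1660

Order all 6 blocks by rate: Tenant D/first 18 > Tenant S/first 14 > Tenant V/first 13 > Tenant S/second 5 > Tenant V/second 4 > Tenant D/second 3.
Tenant D/first (18): +40 — 70 left.
Tenant S/first (14): +30 — 40 left.
Tenant V first at 13: only 40 left, fill 40.
Total = 18×40 + 14×30 + 13×40 = 1660.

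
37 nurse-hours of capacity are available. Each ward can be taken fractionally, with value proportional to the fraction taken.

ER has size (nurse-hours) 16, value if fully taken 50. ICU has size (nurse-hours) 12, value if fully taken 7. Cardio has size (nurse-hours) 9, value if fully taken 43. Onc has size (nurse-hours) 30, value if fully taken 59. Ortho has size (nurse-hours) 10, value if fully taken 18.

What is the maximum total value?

116.6

Rank by value-to-size ratio: Cardio 43/9≈4.78, ER 50/16≈3.12, Onc 59/30≈1.97, Ortho 18/10≈1.8, ICU 7/12≈0.583.
Cardio: take in full, 9 nurse-hours for value 43 — 28 left.
Take all of ER (16 nurse-hours, value 50) — 12 nurse-hours left.
Only 12 nurse-hours remain; take 12/30 of Onc for value 59×12/30 = 23.6.
Total value = 116.6.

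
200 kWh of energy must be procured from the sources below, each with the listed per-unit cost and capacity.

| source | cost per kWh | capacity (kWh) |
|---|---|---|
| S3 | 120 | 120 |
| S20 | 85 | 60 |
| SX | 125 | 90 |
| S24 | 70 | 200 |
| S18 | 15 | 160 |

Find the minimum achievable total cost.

5200

Use sources in increasing cost order.
S18 (15): use full 160 ; 40 kWh to go.
S24 at 70: take 40 of its 200 ; requirement met.
S20, S3, SX: unused.
Cost = 160×15 + 40×70 = 5200.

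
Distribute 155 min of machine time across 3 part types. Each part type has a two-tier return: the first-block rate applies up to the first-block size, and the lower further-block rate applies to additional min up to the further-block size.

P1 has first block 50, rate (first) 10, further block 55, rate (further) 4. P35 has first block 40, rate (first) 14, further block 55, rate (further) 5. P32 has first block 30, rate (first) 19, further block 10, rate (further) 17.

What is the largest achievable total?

1925

Rank every tier by rate: P32/T1 19 > P32/T2 17 > P35/T1 14 > P1/T1 10 > P35/T2 5 > P1/T2 4.
Fill P32 T1 block (30 at 19) ; 125 left.
Fill P32 T2 block (10 at 17) ; 115 left.
P35 T1 at 14: fill all 40 ; 75 left.
Fill P1 T1 block (50 at 10) ; 25 left.
P35/T2: +25 of 55 at 5; pool empty.
Total = 19×30 + 17×10 + 14×40 + 10×50 + 5×25 = 1925.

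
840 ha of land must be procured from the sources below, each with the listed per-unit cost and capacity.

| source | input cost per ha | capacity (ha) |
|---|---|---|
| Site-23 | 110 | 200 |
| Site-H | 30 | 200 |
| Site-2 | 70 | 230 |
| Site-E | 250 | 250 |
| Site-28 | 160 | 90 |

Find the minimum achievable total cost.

88500

Fill from the cheapest source first.
Take 200 from Site-H at 30 — need 640 more.
Site-2 (70): use full 230 — 410 ha to go.
Site-23 (110): use full 200 — 210 ha to go.
Site-28 at 160: take all 90 ha — 120 still needed.
Take 120 from Site-E at 250 to finish.
Cost = 200×30 + 230×70 + 200×110 + 90×160 + 120×250 = 88500.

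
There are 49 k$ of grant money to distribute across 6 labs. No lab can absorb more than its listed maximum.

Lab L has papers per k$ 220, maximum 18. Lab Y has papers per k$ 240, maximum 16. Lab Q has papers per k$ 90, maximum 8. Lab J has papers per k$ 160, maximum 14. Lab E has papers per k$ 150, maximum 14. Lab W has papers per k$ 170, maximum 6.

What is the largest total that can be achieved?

10260

Rank by papers per k$: Lab Y 240 > Lab L 220 > Lab W 170 > Lab J 160 > Lab E 150 > Lab Q 90.
Give Lab Y 16 to hit its cap of 16 ; 33 left.
Lab L: +18 to 18 (cap) ; 15 left.
Give Lab W 6 to hit its cap of 6 ; 9 left.
Only 9 left; Lab J takes them to reach 9.
Total = 220×18 + 240×16 + 160×9 + 170×6 = 10260.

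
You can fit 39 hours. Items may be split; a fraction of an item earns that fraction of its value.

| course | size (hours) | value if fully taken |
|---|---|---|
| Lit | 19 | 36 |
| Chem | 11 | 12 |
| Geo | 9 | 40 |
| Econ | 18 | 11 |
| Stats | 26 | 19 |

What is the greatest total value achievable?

Sort by value density: Geo 40/9≈4.44, Lit 36/19≈1.89, Chem 12/11≈1.09, Stats 19/26≈0.731, Econ 11/18≈0.611.
Geo: take in full, 9 hours for value 40 — 30 left.
Lit: take in full, 19 hours for value 36 — 11 left.
All 11 hours of Chem fit (value 12) — 0 remain.
Total value = 88.

88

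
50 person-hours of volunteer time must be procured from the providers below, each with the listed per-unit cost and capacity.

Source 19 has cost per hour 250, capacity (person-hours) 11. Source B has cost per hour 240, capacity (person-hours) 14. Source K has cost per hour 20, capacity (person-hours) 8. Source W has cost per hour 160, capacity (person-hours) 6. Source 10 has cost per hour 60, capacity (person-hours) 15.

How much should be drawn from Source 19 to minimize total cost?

7

Use providers in increasing cost order.
Take 8 from Source K at 20 → need 42 more.
Source 10 at 60: take all 15 person-hours → 27 still needed.
Source W at 160: take all 6 person-hours → 21 still needed.
Source B (240): use full 14 → 7 person-hours to go.
Take 7 from Source 19 at 250 to finish.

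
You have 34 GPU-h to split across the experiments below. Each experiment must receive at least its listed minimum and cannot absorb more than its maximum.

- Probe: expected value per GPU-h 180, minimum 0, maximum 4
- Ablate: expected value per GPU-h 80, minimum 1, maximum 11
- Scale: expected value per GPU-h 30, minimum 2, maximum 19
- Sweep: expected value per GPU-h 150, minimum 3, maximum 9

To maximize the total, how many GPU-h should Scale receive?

10

Meeting every minimum uses 0+1+2+3 = 6 GPU-h, leaving 28.
Rank by expected value per GPU-h: Probe 180 > Sweep 150 > Ablate 80 > Scale 30.
Give Probe 4 more to hit its cap of 4 → 24 left.
Sweep takes 6 more to reach its cap of 9 → 18 left.
Give Ablate 10 more to hit its cap of 11 → 8 left.
Scale has room for 17 more but only 8 remain, so it gets 10.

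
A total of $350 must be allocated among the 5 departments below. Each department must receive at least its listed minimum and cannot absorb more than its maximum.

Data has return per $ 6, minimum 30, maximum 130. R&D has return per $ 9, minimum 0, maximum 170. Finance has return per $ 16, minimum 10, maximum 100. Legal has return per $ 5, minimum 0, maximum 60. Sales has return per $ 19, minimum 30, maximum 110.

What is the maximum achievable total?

Meeting every minimum uses 30+0+10+0+30 = 70 $, leaving 280.
Highest return per $ first: Sales 19 > Finance 16 > R&D 9 > Data 6 > Legal 5.
Sales: +80 to 110 (cap) — 200 left.
Finance: +90 to 100 (cap) — 110 left.
Only 110 left; R&D takes them to reach 110.
Total = 6×30 + 9×110 + 16×100 + 19×110 = 4860.

4860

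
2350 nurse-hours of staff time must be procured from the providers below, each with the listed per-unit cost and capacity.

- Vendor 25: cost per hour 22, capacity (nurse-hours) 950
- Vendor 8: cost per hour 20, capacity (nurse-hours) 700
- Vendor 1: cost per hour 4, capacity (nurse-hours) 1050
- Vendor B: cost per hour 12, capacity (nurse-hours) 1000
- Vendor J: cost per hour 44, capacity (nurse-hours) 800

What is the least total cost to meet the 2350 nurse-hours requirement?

22200

Fill from the cheapest provider first.
Vendor 1 (4): use full 1050 → 1300 nurse-hours to go.
Vendor B at 12: take all 1000 nurse-hours → 300 still needed.
Take 300 from Vendor 8 at 20 to finish.
Vendor 25, Vendor J: unused.
Cost = 1050×4 + 1000×12 + 300×20 = 22200.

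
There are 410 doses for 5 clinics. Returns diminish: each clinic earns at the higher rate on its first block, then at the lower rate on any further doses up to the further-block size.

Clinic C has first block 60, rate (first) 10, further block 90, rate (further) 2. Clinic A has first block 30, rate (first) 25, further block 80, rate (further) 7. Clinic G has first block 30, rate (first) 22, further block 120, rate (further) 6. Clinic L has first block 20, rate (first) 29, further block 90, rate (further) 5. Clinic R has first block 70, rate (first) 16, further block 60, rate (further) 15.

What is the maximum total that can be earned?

Rank every tier by rate: Clinic L/first 29 > Clinic A/first 25 > Clinic G/first 22 > Clinic R/first 16 > Clinic R/second 15 > Clinic C/first 10 > Clinic A/second 7 > Clinic G/second 6 > Clinic L/second 5 > Clinic C/second 2.
Clinic L first at 29: fill all 20 → 390 left.
Fill Clinic A first block (30 at 25) → 360 left.
Clinic G first at 22: fill all 30 → 330 left.
Clinic R first at 16: fill all 70 → 260 left.
Fill Clinic R second block (60 at 15) → 200 left.
Clinic C/first (10): +60 → 140 left.
Clinic A/second (7): +80 → 60 left.
Clinic G/second: +60 of 120 at 6; pool empty.
Total = 29×20 + 25×30 + 22×30 + 16×70 + 15×60 + 10×60 + 7×80 + 6×60 = 5530.

5530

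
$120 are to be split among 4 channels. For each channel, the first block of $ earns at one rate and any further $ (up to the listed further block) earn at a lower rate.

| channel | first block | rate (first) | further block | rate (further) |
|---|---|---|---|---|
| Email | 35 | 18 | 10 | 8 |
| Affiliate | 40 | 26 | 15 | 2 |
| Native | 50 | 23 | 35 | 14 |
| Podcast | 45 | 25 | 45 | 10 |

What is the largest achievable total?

Rank every tier by rate: Affiliate/T1 26 > Podcast/T1 25 > Native/T1 23 > Email/T1 18 > Native/T2 14 > Podcast/T2 10 > Email/T2 8 > Affiliate/T2 2.
Affiliate/T1 (26): +40 → 80 left.
Podcast T1 at 25: fill all 45 → 35 left.
35 remain; put them into Native T1 at 23.
Total = 26×40 + 25×45 + 23×35 = 2970.

2970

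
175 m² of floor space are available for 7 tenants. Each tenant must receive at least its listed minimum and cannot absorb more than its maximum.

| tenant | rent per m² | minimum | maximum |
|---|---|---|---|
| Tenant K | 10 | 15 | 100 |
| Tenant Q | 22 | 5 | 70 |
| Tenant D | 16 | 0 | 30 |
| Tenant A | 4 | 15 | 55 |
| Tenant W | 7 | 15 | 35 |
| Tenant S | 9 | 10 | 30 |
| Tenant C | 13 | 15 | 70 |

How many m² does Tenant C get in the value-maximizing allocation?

20

Meeting every minimum uses 15+5+0+15+15+10+15 = 75 m², leaving 100.
Order the tenants by rent per m²: Tenant Q 22 > Tenant D 16 > Tenant C 13 > Tenant K 10 > Tenant S 9 > Tenant W 7 > Tenant A 4.
Tenant Q takes 65 more to reach its cap of 70 — 35 left.
Give Tenant D 30 more to hit its cap of 30 — 5 left.
Tenant C has room for 55 more but only 5 remain, so it gets 20.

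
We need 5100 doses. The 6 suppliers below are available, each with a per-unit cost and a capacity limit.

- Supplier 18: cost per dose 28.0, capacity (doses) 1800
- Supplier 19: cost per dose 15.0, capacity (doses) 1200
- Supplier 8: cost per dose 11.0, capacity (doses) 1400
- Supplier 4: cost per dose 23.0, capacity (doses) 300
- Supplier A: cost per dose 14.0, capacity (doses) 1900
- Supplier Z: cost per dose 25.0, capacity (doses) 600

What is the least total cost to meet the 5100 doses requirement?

Use suppliers in increasing cost order.
Supplier 8 at 11.0: take all 1400 doses — 3700 still needed.
Supplier A at 14.0: take all 1900 doses — 1800 still needed.
Supplier 19 (15.0): use full 1200 — 600 doses to go.
Supplier 4 at 23.0: take all 300 doses — 300 still needed.
Supplier Z at 25.0: take 300 of its 600 — requirement met.
Supplier 18: unused.
Cost = 1400×11.0 + 1900×14.0 + 1200×15.0 + 300×23.0 + 300×25.0 = 74400.

74400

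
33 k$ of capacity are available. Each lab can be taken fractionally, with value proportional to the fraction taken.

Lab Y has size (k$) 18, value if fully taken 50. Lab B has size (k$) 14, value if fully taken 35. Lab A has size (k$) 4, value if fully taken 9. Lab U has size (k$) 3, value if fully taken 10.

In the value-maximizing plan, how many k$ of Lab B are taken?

Rank by value-to-size ratio: Lab U 10/3≈3.33, Lab Y 50/18≈2.78, Lab B 35/14≈2.5, Lab A 9/4≈2.25.
All 3 k$ of Lab U fit (value 10) → 30 remain.
Take all of Lab Y (18 k$, value 50) → 12 k$ left.
Fill the last 12 k$ with part of Lab B: 12/14 of it earns 30.

12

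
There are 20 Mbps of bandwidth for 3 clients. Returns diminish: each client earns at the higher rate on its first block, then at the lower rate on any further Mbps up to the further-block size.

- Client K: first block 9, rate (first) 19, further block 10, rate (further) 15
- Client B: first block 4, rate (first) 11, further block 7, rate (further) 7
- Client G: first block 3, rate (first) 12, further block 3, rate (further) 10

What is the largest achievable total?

333

Order all 6 blocks by rate: Client K/T1 19 > Client K/T2 15 > Client G/T1 12 > Client B/T1 11 > Client G/T2 10 > Client B/T2 7.
Client K T1 at 19: fill all 9 → 11 left.
Client K/T2 (15): +10 → 1 left.
Client G T1 at 12: only 1 left, fill 1.
Total = 19×9 + 15×10 + 12×1 = 333.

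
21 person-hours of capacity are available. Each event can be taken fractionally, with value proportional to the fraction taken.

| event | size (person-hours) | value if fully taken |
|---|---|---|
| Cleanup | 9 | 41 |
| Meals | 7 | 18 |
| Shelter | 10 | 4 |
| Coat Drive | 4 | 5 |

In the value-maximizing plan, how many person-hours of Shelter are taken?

Best value per unit of size first: Cleanup 41/9≈4.56, Meals 18/7≈2.57, Coat Drive 5/4≈1.25, Shelter 4/10≈0.4.
Take all of Cleanup (9 person-hours, value 41) ; 12 person-hours left.
Take all of Meals (7 person-hours, value 18) ; 5 person-hours left.
All 4 person-hours of Coat Drive fit (value 5) ; 1 remain.
1 person-hours left: a 1/10 share of Shelter gives 4×1/10 = 0.4.

1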